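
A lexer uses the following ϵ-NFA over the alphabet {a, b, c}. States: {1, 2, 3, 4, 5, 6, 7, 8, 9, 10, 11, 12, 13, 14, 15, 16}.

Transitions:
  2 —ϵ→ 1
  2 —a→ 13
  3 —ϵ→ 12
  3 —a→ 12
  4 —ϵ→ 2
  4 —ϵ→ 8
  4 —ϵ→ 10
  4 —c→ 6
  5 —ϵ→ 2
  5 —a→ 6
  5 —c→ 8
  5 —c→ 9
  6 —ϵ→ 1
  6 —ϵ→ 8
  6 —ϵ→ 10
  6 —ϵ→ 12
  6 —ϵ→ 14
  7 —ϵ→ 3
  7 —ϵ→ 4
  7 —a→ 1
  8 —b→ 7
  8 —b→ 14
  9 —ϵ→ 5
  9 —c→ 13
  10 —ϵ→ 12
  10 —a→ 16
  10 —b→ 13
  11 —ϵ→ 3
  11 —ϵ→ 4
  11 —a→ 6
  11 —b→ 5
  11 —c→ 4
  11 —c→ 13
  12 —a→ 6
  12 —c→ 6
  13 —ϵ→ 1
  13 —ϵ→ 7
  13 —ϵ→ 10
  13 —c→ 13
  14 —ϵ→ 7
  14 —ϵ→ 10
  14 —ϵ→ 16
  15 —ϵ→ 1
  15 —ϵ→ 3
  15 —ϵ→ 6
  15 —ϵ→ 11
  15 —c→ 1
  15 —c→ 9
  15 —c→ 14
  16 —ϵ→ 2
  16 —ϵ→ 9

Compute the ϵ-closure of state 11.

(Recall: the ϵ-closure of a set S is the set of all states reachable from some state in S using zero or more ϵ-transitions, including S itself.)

{1, 2, 3, 4, 8, 10, 11, 12}

Start with {11}.
From 11 via ϵ: add 3, 4.
From 3 via ϵ: add 12.
From 4 via ϵ: add 2, 8, 10.
From 2 via ϵ: add 1.
No new states can be added; the closed set is {1, 2, 3, 4, 8, 10, 11, 12}.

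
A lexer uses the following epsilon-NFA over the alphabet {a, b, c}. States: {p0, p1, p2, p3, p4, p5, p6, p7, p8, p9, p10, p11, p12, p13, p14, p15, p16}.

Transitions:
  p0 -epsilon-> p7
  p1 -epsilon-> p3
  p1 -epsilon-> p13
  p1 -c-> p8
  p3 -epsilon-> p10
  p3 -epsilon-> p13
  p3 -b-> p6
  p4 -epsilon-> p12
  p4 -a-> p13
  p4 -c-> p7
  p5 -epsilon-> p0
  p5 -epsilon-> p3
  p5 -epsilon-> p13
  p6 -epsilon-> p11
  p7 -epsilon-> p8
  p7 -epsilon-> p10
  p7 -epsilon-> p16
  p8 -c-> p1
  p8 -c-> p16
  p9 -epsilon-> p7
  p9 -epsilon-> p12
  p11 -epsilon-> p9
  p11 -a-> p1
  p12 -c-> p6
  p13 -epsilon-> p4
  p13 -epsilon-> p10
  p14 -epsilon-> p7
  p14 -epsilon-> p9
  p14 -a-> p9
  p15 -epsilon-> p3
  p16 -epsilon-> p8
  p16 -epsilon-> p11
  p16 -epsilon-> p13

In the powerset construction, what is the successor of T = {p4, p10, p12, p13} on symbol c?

{p4, p6, p7, p8, p9, p10, p11, p12, p13, p16}

p4 on c → {p7}.
p12 on c → {p6}.
No c-transition from p10, p13.
Union after reading c: {p6, p7}.
Now take the epsilon-closure:
From p6 via epsilon: add p11.
From p7 via epsilon: add p8, p10, p16.
From p11 via epsilon: add p9.
From p16 via epsilon: add p13.
From p9 via epsilon: add p12.
From p13 via epsilon: add p4.
No new states can be added; the closed set is {p4, p6, p7, p8, p9, p10, p11, p12, p13, p16}.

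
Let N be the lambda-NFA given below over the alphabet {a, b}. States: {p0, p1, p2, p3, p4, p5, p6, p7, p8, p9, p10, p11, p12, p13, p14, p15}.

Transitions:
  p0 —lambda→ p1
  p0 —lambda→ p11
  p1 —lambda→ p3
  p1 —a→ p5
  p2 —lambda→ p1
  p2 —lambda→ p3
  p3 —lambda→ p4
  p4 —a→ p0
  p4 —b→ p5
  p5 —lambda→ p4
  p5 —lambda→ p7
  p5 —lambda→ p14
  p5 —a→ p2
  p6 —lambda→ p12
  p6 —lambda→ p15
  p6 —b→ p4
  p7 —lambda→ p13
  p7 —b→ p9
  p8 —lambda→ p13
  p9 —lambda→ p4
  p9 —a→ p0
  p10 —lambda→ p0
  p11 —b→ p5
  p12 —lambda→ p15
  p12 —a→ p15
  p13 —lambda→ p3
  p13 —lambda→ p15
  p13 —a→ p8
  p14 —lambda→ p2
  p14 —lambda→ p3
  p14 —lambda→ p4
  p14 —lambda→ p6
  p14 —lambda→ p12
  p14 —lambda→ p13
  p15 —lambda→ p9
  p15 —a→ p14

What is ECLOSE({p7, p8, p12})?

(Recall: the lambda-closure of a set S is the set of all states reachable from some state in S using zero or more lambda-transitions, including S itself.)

{p3, p4, p7, p8, p9, p12, p13, p15}

Start with {p7, p8, p12}.
From p7 via lambda: add p13.
From p12 via lambda: add p15.
From p13 via lambda: add p3.
From p15 via lambda: add p9.
From p3 via lambda: add p4.
No new states can be added; the closed set is {p3, p4, p7, p8, p9, p12, p13, p15}.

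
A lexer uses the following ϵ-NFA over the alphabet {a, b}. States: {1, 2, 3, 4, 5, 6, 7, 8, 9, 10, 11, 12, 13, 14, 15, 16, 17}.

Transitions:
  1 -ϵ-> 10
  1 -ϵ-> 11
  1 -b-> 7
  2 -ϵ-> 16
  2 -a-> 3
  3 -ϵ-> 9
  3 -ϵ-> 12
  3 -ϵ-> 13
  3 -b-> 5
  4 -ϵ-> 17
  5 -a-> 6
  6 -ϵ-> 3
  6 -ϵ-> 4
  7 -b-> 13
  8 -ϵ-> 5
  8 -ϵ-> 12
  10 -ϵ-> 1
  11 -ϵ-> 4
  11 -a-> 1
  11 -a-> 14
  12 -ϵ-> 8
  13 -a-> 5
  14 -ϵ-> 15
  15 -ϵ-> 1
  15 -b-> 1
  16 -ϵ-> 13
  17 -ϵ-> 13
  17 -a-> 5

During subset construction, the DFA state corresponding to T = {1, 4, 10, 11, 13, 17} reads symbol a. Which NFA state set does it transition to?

11 on a → {1, 14}.
13 on a → {5}.
17 on a → {5}.
No a-transition from 1, 4, 10.
Union after reading a: {1, 5, 14}.
Now take the ϵ-closure:
From 1 via ϵ: add 10, 11.
From 14 via ϵ: add 15.
From 11 via ϵ: add 4.
From 4 via ϵ: add 17.
From 17 via ϵ: add 13.
No new states can be added; the closed set is {1, 4, 5, 10, 11, 13, 14, 15, 17}.

{1, 4, 5, 10, 11, 13, 14, 15, 17}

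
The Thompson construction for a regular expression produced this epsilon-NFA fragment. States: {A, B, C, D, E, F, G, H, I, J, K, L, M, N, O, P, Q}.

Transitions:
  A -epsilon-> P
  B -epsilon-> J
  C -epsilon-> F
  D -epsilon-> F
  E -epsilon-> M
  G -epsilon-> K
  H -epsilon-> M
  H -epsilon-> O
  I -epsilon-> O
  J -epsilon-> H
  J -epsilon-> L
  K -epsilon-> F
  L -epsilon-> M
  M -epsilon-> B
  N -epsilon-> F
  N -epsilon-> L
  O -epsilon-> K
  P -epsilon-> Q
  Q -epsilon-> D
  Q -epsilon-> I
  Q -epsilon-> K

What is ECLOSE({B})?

Start with {B}.
From B via epsilon: add J.
From J via epsilon: add H, L.
From H via epsilon: add M, O.
From O via epsilon: add K.
From K via epsilon: add F.
No new states can be added; the closed set is {B, F, H, J, K, L, M, O}.

{B, F, H, J, K, L, M, O}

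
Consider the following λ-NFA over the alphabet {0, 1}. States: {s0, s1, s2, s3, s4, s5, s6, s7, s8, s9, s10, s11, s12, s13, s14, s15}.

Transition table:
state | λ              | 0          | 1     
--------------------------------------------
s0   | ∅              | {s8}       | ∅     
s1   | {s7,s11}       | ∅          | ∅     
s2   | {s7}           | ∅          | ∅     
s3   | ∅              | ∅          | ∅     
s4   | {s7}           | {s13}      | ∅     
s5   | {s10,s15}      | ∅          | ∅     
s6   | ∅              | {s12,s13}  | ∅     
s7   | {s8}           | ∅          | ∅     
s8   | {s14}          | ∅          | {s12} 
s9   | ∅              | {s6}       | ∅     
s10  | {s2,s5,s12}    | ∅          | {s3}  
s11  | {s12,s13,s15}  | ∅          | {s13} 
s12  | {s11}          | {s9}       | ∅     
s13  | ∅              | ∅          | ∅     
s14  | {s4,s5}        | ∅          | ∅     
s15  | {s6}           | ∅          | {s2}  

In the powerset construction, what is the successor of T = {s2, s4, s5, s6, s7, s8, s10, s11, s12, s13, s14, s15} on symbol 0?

{s6, s9, s11, s12, s13, s15}

s4 on 0 → {s13}.
s6 on 0 → {s12, s13}.
s12 on 0 → {s9}.
No 0-transition from s2, s5, s7, s8, s10, s11, s13, s14, s15.
Union after reading 0: {s9, s12, s13}.
Now take the λ-closure:
From s12 via λ: add s11.
From s11 via λ: add s15.
From s15 via λ: add s6.
No new states can be added; the closed set is {s6, s9, s11, s12, s13, s15}.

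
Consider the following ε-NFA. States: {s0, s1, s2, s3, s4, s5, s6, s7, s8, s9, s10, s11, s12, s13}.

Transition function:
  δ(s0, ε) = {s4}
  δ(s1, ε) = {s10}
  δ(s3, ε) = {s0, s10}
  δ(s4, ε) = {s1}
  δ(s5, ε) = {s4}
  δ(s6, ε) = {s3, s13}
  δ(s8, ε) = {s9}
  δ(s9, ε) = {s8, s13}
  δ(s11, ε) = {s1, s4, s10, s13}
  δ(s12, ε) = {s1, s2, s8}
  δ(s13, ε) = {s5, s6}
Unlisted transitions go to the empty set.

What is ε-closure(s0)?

{s0, s1, s4, s10}

Start with {s0}.
From s0 via ε: add s4.
From s4 via ε: add s1.
From s1 via ε: add s10.
No new states can be added; the closed set is {s0, s1, s4, s10}.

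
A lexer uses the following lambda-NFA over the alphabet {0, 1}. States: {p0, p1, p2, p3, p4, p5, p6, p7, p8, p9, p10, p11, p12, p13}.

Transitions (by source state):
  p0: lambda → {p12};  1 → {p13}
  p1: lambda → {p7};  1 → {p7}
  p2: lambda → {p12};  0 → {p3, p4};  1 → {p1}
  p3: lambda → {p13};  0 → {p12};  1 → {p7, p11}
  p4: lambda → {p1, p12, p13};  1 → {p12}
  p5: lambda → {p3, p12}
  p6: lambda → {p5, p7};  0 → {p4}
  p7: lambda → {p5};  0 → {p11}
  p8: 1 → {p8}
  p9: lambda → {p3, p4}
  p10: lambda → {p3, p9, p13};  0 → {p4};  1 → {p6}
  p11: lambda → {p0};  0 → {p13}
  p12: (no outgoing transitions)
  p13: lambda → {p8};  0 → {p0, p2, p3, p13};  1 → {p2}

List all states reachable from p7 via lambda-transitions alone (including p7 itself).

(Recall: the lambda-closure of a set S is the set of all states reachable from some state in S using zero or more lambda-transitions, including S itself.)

{p3, p5, p7, p8, p12, p13}

Start with {p7}.
From p7 via lambda: add p5.
From p5 via lambda: add p3, p12.
From p3 via lambda: add p13.
From p13 via lambda: add p8.
No new states can be added; the closed set is {p3, p5, p7, p8, p12, p13}.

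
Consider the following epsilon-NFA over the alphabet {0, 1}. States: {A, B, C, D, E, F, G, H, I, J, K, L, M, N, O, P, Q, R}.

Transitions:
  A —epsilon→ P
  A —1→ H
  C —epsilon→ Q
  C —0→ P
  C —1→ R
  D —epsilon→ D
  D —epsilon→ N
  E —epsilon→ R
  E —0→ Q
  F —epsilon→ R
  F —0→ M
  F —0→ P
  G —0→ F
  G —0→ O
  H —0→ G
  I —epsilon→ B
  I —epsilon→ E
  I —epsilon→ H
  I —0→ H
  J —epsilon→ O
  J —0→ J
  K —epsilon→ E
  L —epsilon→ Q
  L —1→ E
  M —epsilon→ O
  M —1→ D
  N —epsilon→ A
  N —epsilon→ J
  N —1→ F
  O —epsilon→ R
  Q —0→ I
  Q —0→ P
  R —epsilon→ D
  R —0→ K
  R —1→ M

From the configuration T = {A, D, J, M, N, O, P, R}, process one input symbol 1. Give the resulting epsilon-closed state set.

{A, D, F, H, J, M, N, O, P, R}

A on 1 → {H}.
M on 1 → {D}.
N on 1 → {F}.
R on 1 → {M}.
No 1-transition from D, J, O, P.
Union after reading 1: {D, F, H, M}.
Now take the epsilon-closure:
From D via epsilon: add N.
From F via epsilon: add R.
From M via epsilon: add O.
From N via epsilon: add A, J.
From A via epsilon: add P.
No new states can be added; the closed set is {A, D, F, H, J, M, N, O, P, R}.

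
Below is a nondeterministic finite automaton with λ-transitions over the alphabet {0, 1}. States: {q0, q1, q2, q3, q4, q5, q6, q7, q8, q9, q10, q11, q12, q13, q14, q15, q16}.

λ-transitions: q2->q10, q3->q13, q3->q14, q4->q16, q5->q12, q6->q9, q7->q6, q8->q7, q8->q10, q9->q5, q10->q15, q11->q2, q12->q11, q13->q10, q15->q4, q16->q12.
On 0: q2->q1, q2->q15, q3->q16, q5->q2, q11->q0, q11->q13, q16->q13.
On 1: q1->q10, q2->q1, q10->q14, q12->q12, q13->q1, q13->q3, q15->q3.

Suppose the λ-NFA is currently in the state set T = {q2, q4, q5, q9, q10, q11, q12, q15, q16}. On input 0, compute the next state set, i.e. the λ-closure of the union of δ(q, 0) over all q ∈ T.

{q0, q1, q2, q4, q10, q11, q12, q13, q15, q16}

q2 on 0 → {q1, q15}.
q5 on 0 → {q2}.
q11 on 0 → {q0, q13}.
q16 on 0 → {q13}.
No 0-transition from q4, q9, q10, q12, q15.
Union after reading 0: {q0, q1, q2, q13, q15}.
Now take the λ-closure:
From q2 via λ: add q10.
From q15 via λ: add q4.
From q4 via λ: add q16.
From q16 via λ: add q12.
From q12 via λ: add q11.
No new states can be added; the closed set is {q0, q1, q2, q4, q10, q11, q12, q13, q15, q16}.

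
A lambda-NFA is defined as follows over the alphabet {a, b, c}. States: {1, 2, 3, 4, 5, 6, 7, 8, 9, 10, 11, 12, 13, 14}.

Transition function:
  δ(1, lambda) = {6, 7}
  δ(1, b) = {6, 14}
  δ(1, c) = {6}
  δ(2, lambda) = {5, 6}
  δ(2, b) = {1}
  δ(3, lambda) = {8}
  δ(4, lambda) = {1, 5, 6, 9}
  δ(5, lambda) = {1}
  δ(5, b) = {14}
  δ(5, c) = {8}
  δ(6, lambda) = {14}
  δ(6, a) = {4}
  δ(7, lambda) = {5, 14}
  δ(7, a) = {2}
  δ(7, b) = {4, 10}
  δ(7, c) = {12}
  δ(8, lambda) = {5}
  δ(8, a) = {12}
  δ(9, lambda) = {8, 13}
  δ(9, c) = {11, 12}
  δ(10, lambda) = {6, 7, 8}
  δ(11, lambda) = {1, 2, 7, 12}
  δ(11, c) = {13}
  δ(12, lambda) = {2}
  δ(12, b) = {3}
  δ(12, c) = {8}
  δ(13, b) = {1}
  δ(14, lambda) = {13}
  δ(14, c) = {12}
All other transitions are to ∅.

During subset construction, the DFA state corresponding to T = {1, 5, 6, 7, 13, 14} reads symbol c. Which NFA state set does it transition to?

1 on c → {6}.
5 on c → {8}.
7 on c → {12}.
14 on c → {12}.
No c-transition from 6, 13.
Union after reading c: {6, 8, 12}.
Now take the lambda-closure:
From 6 via lambda: add 14.
From 8 via lambda: add 5.
From 12 via lambda: add 2.
From 5 via lambda: add 1.
From 14 via lambda: add 13.
From 1 via lambda: add 7.
No new states can be added; the closed set is {1, 2, 5, 6, 7, 8, 12, 13, 14}.

{1, 2, 5, 6, 7, 8, 12, 13, 14}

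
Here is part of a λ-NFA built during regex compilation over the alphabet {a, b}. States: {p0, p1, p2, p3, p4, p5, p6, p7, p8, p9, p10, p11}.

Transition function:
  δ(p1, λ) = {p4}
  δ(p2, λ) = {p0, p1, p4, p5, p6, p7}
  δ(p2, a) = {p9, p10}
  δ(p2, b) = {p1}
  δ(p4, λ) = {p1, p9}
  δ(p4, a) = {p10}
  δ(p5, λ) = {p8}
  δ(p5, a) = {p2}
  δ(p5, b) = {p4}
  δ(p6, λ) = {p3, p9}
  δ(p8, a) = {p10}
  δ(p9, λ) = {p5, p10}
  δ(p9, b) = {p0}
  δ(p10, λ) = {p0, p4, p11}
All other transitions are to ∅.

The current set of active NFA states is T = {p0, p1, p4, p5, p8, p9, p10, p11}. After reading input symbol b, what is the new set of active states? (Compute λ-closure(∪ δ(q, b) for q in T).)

p5 on b → {p4}.
p9 on b → {p0}.
No b-transition from p0, p1, p4, p8, p10, p11.
Union after reading b: {p0, p4}.
Now take the λ-closure:
From p4 via λ: add p1, p9.
From p9 via λ: add p5, p10.
From p5 via λ: add p8.
From p10 via λ: add p11.
No new states can be added; the closed set is {p0, p1, p4, p5, p8, p9, p10, p11}.

{p0, p1, p4, p5, p8, p9, p10, p11}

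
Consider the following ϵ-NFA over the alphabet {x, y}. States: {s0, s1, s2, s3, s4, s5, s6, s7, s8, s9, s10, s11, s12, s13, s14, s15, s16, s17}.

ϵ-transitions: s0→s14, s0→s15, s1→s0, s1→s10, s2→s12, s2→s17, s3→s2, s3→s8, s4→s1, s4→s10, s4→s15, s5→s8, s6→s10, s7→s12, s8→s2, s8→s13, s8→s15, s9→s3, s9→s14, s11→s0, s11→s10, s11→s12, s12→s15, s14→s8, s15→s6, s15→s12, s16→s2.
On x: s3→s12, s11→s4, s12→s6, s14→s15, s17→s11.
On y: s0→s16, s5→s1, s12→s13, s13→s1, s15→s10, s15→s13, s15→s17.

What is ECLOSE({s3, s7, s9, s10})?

{s2, s3, s6, s7, s8, s9, s10, s12, s13, s14, s15, s17}

Start with {s3, s7, s9, s10}.
From s3 via ϵ: add s2, s8.
From s7 via ϵ: add s12.
From s9 via ϵ: add s14.
From s2 via ϵ: add s17.
From s8 via ϵ: add s13, s15.
From s15 via ϵ: add s6.
No new states can be added; the closed set is {s2, s3, s6, s7, s8, s9, s10, s12, s13, s14, s15, s17}.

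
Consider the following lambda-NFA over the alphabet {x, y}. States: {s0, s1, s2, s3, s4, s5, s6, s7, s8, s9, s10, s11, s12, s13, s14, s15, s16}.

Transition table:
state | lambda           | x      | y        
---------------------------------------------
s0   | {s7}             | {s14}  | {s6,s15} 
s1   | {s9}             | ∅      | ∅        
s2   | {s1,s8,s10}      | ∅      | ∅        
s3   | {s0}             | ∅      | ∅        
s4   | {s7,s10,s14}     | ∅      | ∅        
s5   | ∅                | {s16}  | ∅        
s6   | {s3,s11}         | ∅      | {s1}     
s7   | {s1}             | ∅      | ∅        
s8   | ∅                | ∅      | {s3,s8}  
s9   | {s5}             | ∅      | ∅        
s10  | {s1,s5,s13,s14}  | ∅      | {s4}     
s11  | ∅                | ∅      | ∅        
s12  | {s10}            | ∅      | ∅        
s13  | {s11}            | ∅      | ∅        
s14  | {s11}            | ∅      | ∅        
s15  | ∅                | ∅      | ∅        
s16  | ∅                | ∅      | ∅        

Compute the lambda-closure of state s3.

Start with {s3}.
From s3 via lambda: add s0.
From s0 via lambda: add s7.
From s7 via lambda: add s1.
From s1 via lambda: add s9.
From s9 via lambda: add s5.
No new states can be added; the closed set is {s0, s1, s3, s5, s7, s9}.

{s0, s1, s3, s5, s7, s9}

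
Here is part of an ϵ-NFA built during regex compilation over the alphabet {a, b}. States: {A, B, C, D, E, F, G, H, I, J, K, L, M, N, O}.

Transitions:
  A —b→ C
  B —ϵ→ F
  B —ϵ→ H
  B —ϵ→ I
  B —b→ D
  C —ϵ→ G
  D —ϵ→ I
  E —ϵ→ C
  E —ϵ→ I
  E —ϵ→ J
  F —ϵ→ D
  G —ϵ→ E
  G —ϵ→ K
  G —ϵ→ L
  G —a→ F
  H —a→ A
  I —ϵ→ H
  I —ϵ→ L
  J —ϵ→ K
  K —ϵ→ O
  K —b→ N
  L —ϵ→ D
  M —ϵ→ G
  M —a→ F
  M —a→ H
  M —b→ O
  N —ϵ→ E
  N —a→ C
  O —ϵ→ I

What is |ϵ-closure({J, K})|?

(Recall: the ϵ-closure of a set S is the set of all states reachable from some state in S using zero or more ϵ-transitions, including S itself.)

Start with {J, K}.
From K via ϵ: add O.
From O via ϵ: add I.
From I via ϵ: add H, L.
From L via ϵ: add D.
ϵ-closure = {D, H, I, J, K, L, O}, which has 7 states.

7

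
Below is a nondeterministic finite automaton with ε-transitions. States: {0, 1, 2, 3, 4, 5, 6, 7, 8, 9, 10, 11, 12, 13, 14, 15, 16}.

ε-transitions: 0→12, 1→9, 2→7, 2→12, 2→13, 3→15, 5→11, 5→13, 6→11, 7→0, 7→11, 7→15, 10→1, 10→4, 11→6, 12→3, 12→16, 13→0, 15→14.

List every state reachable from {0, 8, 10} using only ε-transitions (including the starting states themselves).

{0, 1, 3, 4, 8, 9, 10, 12, 14, 15, 16}

Start with {0, 8, 10}.
From 0 via ε: add 12.
From 10 via ε: add 1, 4.
From 1 via ε: add 9.
From 12 via ε: add 3, 16.
From 3 via ε: add 15.
From 15 via ε: add 14.
No new states can be added; the closed set is {0, 1, 3, 4, 8, 9, 10, 12, 14, 15, 16}.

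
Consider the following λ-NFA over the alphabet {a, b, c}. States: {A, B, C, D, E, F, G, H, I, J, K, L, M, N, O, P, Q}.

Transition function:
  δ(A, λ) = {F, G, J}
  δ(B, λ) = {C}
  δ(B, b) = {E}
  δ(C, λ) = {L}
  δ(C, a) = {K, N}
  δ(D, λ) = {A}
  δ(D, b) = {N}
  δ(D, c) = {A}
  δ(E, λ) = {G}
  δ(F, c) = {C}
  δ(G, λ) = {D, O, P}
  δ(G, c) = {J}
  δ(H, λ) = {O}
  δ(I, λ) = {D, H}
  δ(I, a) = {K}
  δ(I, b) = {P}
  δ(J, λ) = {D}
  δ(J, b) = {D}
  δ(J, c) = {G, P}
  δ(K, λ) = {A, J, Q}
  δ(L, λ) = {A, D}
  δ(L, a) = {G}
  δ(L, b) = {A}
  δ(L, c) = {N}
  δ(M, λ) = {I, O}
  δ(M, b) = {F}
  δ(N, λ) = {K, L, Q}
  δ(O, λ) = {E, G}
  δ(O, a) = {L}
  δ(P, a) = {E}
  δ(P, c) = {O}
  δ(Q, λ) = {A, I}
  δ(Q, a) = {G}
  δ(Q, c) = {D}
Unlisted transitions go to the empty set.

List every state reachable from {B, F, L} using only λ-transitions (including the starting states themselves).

Start with {B, F, L}.
From B via λ: add C.
From L via λ: add A, D.
From A via λ: add G, J.
From G via λ: add O, P.
From O via λ: add E.
No new states can be added; the closed set is {A, B, C, D, E, F, G, J, L, O, P}.

{A, B, C, D, E, F, G, J, L, O, P}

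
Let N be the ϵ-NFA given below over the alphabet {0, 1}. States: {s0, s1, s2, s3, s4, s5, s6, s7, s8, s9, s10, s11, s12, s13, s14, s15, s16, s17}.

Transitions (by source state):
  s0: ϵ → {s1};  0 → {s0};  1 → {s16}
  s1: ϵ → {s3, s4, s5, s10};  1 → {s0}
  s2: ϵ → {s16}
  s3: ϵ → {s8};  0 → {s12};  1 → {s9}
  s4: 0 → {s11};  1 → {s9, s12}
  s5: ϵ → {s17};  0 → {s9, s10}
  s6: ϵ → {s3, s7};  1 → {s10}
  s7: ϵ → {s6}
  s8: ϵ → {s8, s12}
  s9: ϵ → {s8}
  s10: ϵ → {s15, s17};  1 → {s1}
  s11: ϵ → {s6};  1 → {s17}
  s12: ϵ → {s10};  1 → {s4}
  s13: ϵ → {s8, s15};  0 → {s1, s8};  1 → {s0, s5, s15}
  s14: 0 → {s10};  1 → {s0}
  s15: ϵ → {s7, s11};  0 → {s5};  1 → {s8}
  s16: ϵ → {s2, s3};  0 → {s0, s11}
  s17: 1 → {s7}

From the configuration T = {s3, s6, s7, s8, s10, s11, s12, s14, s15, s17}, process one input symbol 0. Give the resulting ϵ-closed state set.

{s3, s5, s6, s7, s8, s10, s11, s12, s15, s17}

s3 on 0 → {s12}.
s14 on 0 → {s10}.
s15 on 0 → {s5}.
No 0-transition from s6, s7, s8, s10, s11, s12, s17.
Union after reading 0: {s5, s10, s12}.
Now take the ϵ-closure:
From s5 via ϵ: add s17.
From s10 via ϵ: add s15.
From s15 via ϵ: add s7, s11.
From s7 via ϵ: add s6.
From s6 via ϵ: add s3.
From s3 via ϵ: add s8.
No new states can be added; the closed set is {s3, s5, s6, s7, s8, s10, s11, s12, s15, s17}.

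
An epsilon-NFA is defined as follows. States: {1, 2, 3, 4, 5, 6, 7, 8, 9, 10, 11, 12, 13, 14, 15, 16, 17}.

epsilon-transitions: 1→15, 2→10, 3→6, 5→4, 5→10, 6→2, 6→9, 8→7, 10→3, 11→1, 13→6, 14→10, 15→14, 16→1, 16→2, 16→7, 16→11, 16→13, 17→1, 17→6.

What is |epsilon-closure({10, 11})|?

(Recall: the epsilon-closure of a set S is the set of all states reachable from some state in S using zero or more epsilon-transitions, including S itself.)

Start with {10, 11}.
From 10 via epsilon: add 3.
From 11 via epsilon: add 1.
From 1 via epsilon: add 15.
From 3 via epsilon: add 6.
From 6 via epsilon: add 2, 9.
From 15 via epsilon: add 14.
epsilon-closure = {1, 2, 3, 6, 9, 10, 11, 14, 15}, which has 9 states.

9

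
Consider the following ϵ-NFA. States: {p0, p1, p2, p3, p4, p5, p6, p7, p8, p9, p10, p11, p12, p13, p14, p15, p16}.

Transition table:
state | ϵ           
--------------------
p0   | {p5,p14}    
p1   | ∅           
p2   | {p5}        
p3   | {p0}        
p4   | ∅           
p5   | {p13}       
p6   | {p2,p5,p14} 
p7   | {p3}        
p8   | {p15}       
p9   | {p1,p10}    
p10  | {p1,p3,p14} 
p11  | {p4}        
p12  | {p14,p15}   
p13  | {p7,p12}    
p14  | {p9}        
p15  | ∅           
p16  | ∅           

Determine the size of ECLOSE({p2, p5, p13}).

12

Start with {p2, p5, p13}.
From p13 via ϵ: add p7, p12.
From p7 via ϵ: add p3.
From p12 via ϵ: add p14, p15.
From p3 via ϵ: add p0.
From p14 via ϵ: add p9.
From p9 via ϵ: add p1, p10.
ϵ-closure = {p0, p1, p2, p3, p5, p7, p9, p10, p12, p13, p14, p15}, which has 12 states.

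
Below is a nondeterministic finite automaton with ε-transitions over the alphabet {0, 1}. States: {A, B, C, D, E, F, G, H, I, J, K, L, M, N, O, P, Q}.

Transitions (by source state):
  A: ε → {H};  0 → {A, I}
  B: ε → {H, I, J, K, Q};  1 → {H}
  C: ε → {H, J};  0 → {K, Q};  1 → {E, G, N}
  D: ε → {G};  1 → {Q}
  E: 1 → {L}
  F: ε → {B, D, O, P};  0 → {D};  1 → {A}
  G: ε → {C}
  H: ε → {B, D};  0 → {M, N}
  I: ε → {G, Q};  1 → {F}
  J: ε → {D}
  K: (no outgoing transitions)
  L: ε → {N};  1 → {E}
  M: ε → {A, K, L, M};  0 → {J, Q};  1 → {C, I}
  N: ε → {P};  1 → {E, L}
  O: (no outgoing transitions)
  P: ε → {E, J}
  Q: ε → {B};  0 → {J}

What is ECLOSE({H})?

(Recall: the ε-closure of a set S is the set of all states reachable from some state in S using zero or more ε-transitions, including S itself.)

{B, C, D, G, H, I, J, K, Q}

Start with {H}.
From H via ε: add B, D.
From B via ε: add I, J, K, Q.
From D via ε: add G.
From G via ε: add C.
No new states can be added; the closed set is {B, C, D, G, H, I, J, K, Q}.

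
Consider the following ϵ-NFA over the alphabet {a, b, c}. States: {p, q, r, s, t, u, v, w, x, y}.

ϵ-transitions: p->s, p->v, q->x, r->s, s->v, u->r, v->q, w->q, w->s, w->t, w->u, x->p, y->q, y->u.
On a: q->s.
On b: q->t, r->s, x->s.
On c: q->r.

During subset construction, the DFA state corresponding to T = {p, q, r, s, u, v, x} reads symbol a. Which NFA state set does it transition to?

q on a → {s}.
No a-transition from p, r, s, u, v, x.
Union after reading a: {s}.
Now take the ϵ-closure:
From s via ϵ: add v.
From v via ϵ: add q.
From q via ϵ: add x.
From x via ϵ: add p.
No new states can be added; the closed set is {p, q, s, v, x}.

{p, q, s, v, x}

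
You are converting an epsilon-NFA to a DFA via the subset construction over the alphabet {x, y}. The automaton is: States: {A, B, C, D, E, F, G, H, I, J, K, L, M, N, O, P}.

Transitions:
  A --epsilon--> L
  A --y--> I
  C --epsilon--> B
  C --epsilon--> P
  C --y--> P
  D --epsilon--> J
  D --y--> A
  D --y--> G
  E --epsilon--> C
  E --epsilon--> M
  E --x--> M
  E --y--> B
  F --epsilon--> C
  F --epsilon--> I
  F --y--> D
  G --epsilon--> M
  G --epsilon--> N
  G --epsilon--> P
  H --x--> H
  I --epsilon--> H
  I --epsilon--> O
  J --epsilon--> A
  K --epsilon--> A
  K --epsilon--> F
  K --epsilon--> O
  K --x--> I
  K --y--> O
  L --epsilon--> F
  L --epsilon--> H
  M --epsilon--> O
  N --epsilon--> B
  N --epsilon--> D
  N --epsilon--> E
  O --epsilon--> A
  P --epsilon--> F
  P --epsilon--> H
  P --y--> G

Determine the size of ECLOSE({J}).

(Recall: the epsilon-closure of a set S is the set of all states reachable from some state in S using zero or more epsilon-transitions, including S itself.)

Start with {J}.
From J via epsilon: add A.
From A via epsilon: add L.
From L via epsilon: add F, H.
From F via epsilon: add C, I.
From C via epsilon: add B, P.
From I via epsilon: add O.
epsilon-closure = {A, B, C, F, H, I, J, L, O, P}, which has 10 states.

10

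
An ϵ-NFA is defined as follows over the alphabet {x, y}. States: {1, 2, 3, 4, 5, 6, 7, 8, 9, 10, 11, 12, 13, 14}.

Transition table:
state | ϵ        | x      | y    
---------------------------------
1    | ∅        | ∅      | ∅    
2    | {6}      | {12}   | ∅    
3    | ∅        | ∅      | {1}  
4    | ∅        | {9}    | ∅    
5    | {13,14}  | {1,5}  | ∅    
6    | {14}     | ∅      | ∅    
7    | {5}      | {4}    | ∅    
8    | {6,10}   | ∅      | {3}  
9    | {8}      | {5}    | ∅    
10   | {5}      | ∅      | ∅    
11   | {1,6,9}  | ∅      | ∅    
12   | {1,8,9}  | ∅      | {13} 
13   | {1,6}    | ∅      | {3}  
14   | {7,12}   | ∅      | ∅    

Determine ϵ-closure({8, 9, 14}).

Start with {8, 9, 14}.
From 8 via ϵ: add 6, 10.
From 14 via ϵ: add 7, 12.
From 7 via ϵ: add 5.
From 12 via ϵ: add 1.
From 5 via ϵ: add 13.
No new states can be added; the closed set is {1, 5, 6, 7, 8, 9, 10, 12, 13, 14}.

{1, 5, 6, 7, 8, 9, 10, 12, 13, 14}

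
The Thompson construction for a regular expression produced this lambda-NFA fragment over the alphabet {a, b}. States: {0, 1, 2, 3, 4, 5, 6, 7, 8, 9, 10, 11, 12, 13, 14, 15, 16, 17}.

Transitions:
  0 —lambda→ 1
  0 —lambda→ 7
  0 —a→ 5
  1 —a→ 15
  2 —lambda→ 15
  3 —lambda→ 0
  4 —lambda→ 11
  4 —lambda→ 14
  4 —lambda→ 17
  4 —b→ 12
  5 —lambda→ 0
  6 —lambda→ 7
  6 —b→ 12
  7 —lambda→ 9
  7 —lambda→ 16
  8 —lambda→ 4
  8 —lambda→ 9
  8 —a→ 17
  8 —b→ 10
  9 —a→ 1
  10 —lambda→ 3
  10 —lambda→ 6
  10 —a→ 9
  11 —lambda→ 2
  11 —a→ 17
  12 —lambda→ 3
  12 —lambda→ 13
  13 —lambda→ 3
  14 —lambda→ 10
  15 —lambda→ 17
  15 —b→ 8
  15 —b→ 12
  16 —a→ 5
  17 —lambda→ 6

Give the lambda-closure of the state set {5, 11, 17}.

Start with {5, 11, 17}.
From 5 via lambda: add 0.
From 11 via lambda: add 2.
From 17 via lambda: add 6.
From 0 via lambda: add 1, 7.
From 2 via lambda: add 15.
From 7 via lambda: add 9, 16.
No new states can be added; the closed set is {0, 1, 2, 5, 6, 7, 9, 11, 15, 16, 17}.

{0, 1, 2, 5, 6, 7, 9, 11, 15, 16, 17}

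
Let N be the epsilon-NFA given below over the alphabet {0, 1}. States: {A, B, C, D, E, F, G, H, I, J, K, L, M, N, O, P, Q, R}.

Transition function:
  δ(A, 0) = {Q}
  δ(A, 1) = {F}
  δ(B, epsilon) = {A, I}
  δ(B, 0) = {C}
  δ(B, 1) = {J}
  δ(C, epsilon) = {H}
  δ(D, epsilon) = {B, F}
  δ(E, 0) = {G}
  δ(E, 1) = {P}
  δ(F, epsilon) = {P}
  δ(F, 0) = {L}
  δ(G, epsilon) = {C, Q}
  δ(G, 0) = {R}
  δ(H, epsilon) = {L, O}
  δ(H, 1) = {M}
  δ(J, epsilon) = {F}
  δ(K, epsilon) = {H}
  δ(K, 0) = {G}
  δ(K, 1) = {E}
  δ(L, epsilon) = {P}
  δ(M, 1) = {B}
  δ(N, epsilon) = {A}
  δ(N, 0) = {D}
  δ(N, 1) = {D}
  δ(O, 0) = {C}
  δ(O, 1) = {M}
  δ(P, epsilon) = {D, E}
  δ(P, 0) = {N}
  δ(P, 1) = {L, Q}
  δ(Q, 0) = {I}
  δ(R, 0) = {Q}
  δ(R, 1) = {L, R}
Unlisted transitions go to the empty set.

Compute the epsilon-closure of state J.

{A, B, D, E, F, I, J, P}

Start with {J}.
From J via epsilon: add F.
From F via epsilon: add P.
From P via epsilon: add D, E.
From D via epsilon: add B.
From B via epsilon: add A, I.
No new states can be added; the closed set is {A, B, D, E, F, I, J, P}.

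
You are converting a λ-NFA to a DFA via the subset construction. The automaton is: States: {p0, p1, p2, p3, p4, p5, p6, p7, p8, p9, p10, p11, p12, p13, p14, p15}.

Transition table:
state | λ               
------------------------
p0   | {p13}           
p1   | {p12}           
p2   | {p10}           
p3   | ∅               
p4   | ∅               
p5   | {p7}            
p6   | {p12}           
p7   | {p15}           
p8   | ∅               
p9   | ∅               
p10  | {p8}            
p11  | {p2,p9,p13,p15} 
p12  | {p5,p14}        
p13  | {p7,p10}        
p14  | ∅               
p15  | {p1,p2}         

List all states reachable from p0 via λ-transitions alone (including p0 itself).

Start with {p0}.
From p0 via λ: add p13.
From p13 via λ: add p7, p10.
From p7 via λ: add p15.
From p10 via λ: add p8.
From p15 via λ: add p1, p2.
From p1 via λ: add p12.
From p12 via λ: add p5, p14.
No new states can be added; the closed set is {p0, p1, p2, p5, p7, p8, p10, p12, p13, p14, p15}.

{p0, p1, p2, p5, p7, p8, p10, p12, p13, p14, p15}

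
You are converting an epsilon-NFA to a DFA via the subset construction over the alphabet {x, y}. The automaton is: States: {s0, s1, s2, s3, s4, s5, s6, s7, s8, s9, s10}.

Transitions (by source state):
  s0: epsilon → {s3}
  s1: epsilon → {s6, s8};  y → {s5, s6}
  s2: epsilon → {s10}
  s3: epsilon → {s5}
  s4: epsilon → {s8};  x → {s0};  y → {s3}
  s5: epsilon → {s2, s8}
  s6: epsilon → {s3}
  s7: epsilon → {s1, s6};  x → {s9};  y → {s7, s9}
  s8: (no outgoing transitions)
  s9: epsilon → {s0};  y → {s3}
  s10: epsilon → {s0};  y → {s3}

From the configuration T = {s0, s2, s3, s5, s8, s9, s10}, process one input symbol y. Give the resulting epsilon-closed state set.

{s0, s2, s3, s5, s8, s10}

s9 on y → {s3}.
s10 on y → {s3}.
No y-transition from s0, s2, s3, s5, s8.
Union after reading y: {s3}.
Now take the epsilon-closure:
From s3 via epsilon: add s5.
From s5 via epsilon: add s2, s8.
From s2 via epsilon: add s10.
From s10 via epsilon: add s0.
No new states can be added; the closed set is {s0, s2, s3, s5, s8, s10}.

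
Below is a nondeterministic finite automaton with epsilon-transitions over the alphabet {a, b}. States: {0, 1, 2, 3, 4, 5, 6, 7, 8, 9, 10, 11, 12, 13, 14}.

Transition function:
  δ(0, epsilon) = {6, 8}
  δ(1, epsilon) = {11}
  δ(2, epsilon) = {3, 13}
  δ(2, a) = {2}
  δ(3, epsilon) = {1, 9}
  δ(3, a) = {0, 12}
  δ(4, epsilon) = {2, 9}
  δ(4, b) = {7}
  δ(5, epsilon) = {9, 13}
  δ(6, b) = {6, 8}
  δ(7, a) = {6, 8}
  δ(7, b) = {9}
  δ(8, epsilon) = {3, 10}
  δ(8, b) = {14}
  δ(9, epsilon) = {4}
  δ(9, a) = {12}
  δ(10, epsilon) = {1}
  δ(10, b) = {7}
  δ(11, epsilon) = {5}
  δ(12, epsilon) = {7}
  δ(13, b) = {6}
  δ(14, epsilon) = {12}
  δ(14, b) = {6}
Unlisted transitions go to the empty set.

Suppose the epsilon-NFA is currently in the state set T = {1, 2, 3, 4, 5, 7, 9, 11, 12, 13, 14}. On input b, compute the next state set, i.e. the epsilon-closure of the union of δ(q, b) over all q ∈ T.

{1, 2, 3, 4, 5, 6, 7, 9, 11, 13}

4 on b → {7}.
7 on b → {9}.
13 on b → {6}.
14 on b → {6}.
No b-transition from 1, 2, 3, 5, 9, 11, 12.
Union after reading b: {6, 7, 9}.
Now take the epsilon-closure:
From 9 via epsilon: add 4.
From 4 via epsilon: add 2.
From 2 via epsilon: add 3, 13.
From 3 via epsilon: add 1.
From 1 via epsilon: add 11.
From 11 via epsilon: add 5.
No new states can be added; the closed set is {1, 2, 3, 4, 5, 6, 7, 9, 11, 13}.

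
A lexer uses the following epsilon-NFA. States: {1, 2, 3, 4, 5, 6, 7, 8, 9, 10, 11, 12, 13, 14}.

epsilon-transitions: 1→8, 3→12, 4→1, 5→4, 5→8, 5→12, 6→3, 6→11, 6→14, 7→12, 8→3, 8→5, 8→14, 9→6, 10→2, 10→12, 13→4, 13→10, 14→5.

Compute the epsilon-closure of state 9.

{1, 3, 4, 5, 6, 8, 9, 11, 12, 14}

Start with {9}.
From 9 via epsilon: add 6.
From 6 via epsilon: add 3, 11, 14.
From 3 via epsilon: add 12.
From 14 via epsilon: add 5.
From 5 via epsilon: add 4, 8.
From 4 via epsilon: add 1.
No new states can be added; the closed set is {1, 3, 4, 5, 6, 8, 9, 11, 12, 14}.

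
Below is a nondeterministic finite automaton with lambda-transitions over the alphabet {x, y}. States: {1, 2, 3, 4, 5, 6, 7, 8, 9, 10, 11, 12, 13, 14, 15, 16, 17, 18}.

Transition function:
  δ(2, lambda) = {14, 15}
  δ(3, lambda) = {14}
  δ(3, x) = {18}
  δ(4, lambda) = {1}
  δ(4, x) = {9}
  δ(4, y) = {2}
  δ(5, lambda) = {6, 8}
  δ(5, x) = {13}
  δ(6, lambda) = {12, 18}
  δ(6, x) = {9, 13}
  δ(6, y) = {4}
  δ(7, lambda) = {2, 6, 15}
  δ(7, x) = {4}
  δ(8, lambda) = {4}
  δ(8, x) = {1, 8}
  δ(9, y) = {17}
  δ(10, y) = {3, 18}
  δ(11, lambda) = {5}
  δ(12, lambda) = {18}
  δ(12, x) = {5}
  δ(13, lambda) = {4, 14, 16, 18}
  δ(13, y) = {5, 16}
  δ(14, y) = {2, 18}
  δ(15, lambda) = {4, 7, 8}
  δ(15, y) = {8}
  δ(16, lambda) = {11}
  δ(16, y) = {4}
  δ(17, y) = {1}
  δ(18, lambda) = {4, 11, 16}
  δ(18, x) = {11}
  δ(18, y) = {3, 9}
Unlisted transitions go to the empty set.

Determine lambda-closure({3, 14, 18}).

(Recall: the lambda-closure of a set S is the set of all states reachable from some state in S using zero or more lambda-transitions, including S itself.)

Start with {3, 14, 18}.
From 18 via lambda: add 4, 11, 16.
From 4 via lambda: add 1.
From 11 via lambda: add 5.
From 5 via lambda: add 6, 8.
From 6 via lambda: add 12.
No new states can be added; the closed set is {1, 3, 4, 5, 6, 8, 11, 12, 14, 16, 18}.

{1, 3, 4, 5, 6, 8, 11, 12, 14, 16, 18}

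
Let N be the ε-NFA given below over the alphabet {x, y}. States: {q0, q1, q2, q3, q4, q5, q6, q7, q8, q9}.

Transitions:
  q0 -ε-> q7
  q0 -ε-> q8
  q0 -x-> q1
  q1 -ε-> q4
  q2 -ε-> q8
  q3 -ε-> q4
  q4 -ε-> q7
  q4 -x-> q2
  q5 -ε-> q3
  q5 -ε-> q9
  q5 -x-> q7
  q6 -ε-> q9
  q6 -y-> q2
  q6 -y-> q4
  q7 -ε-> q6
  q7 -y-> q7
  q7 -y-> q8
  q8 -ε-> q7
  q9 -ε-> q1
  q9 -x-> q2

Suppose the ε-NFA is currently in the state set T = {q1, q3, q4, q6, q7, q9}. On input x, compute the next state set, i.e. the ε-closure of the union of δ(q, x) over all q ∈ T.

{q1, q2, q4, q6, q7, q8, q9}

q4 on x → {q2}.
q9 on x → {q2}.
No x-transition from q1, q3, q6, q7.
Union after reading x: {q2}.
Now take the ε-closure:
From q2 via ε: add q8.
From q8 via ε: add q7.
From q7 via ε: add q6.
From q6 via ε: add q9.
From q9 via ε: add q1.
From q1 via ε: add q4.
No new states can be added; the closed set is {q1, q2, q4, q6, q7, q8, q9}.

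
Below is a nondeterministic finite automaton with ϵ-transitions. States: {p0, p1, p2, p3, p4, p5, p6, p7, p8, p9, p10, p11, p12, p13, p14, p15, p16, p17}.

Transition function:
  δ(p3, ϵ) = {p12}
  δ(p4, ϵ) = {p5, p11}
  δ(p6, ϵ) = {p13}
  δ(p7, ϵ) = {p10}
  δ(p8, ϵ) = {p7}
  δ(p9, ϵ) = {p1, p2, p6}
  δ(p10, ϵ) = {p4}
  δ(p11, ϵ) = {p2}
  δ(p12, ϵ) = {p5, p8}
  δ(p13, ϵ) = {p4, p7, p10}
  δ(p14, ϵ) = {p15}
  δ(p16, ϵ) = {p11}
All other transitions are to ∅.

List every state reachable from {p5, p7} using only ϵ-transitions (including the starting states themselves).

Start with {p5, p7}.
From p7 via ϵ: add p10.
From p10 via ϵ: add p4.
From p4 via ϵ: add p11.
From p11 via ϵ: add p2.
No new states can be added; the closed set is {p2, p4, p5, p7, p10, p11}.

{p2, p4, p5, p7, p10, p11}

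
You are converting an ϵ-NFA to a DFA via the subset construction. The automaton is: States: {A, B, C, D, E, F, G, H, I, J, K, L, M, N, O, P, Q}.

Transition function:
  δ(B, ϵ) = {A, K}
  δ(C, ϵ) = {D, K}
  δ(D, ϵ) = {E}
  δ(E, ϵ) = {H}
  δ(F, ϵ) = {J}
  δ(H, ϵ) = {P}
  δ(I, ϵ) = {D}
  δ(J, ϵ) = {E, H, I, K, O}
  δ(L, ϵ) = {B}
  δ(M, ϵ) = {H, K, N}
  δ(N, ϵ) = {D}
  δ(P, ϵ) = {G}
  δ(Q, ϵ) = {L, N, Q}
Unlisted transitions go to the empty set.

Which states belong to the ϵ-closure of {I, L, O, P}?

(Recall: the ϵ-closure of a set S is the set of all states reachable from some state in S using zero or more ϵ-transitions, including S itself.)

Start with {I, L, O, P}.
From I via ϵ: add D.
From L via ϵ: add B.
From P via ϵ: add G.
From B via ϵ: add A, K.
From D via ϵ: add E.
From E via ϵ: add H.
No new states can be added; the closed set is {A, B, D, E, G, H, I, K, L, O, P}.

{A, B, D, E, G, H, I, K, L, O, P}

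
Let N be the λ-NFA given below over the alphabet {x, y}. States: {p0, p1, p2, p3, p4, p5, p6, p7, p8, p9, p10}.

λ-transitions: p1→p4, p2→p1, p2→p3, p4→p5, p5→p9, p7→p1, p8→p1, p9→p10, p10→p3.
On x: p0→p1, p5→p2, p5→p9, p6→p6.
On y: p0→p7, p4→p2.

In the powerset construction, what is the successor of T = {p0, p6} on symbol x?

p0 on x → {p1}.
p6 on x → {p6}.
Union after reading x: {p1, p6}.
Now take the λ-closure:
From p1 via λ: add p4.
From p4 via λ: add p5.
From p5 via λ: add p9.
From p9 via λ: add p10.
From p10 via λ: add p3.
No new states can be added; the closed set is {p1, p3, p4, p5, p6, p9, p10}.

{p1, p3, p4, p5, p6, p9, p10}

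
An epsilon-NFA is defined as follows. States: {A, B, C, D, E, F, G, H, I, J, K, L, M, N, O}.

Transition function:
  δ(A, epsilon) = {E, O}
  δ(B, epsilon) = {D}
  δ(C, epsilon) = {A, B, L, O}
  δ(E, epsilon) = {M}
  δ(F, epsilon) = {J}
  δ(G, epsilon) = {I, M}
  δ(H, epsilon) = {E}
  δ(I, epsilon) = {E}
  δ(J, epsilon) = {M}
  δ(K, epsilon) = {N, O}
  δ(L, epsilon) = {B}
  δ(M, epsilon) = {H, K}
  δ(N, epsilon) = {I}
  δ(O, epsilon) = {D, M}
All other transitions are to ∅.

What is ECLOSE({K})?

{D, E, H, I, K, M, N, O}

Start with {K}.
From K via epsilon: add N, O.
From N via epsilon: add I.
From O via epsilon: add D, M.
From I via epsilon: add E.
From M via epsilon: add H.
No new states can be added; the closed set is {D, E, H, I, K, M, N, O}.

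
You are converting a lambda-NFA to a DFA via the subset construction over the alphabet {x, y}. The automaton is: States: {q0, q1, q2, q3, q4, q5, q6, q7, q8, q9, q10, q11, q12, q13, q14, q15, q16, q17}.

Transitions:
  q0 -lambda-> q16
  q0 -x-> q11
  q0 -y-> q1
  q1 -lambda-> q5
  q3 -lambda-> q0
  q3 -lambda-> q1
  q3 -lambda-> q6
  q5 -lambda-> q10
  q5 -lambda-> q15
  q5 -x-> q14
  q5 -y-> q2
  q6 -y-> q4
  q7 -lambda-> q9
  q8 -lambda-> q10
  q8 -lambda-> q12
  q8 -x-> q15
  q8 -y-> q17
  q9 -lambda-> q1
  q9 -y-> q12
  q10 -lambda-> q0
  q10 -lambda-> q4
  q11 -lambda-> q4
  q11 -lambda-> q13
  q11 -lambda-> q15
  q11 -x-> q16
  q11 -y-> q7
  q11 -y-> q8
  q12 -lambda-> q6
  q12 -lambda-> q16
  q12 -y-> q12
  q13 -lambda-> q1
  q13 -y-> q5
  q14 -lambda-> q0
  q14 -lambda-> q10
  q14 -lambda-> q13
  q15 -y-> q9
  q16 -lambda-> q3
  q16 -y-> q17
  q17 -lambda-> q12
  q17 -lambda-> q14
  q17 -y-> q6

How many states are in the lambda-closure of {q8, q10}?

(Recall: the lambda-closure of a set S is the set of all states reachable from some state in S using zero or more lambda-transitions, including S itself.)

Start with {q8, q10}.
From q8 via lambda: add q12.
From q10 via lambda: add q0, q4.
From q0 via lambda: add q16.
From q12 via lambda: add q6.
From q16 via lambda: add q3.
From q3 via lambda: add q1.
From q1 via lambda: add q5.
From q5 via lambda: add q15.
lambda-closure = {q0, q1, q3, q4, q5, q6, q8, q10, q12, q15, q16}, which has 11 states.

11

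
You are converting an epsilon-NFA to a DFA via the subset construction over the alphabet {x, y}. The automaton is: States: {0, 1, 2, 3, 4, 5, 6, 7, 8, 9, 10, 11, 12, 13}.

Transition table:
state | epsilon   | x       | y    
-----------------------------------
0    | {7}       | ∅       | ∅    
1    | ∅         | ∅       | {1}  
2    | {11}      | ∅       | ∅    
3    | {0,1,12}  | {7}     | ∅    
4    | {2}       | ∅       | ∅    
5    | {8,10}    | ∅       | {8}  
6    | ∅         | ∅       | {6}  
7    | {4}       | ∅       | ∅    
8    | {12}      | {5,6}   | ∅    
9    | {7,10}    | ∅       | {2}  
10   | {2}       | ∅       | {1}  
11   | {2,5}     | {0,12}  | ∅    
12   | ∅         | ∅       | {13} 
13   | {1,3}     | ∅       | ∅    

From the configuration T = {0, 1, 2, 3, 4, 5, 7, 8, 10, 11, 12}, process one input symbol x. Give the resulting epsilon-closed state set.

3 on x → {7}.
8 on x → {5, 6}.
11 on x → {0, 12}.
No x-transition from 0, 1, 2, 4, 5, 7, 10, 12.
Union after reading x: {0, 5, 6, 7, 12}.
Now take the epsilon-closure:
From 5 via epsilon: add 8, 10.
From 7 via epsilon: add 4.
From 4 via epsilon: add 2.
From 2 via epsilon: add 11.
No new states can be added; the closed set is {0, 2, 4, 5, 6, 7, 8, 10, 11, 12}.

{0, 2, 4, 5, 6, 7, 8, 10, 11, 12}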